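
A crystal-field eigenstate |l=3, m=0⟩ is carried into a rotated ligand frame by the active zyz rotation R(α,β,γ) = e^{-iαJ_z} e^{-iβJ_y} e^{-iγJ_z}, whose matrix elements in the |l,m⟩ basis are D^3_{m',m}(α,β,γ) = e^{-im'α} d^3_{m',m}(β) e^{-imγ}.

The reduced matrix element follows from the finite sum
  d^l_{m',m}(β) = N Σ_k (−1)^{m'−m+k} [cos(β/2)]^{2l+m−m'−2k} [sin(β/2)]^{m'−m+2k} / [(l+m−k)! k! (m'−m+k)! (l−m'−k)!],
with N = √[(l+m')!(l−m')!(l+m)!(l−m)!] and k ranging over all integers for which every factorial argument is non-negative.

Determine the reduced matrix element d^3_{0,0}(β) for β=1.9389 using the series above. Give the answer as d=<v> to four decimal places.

d^3_{0,0}(β=1.9389) via the finite sum:
c=cos(1.938900/2)=0.565753, s=sin(1.938900/2)=0.824575; N=√[6·6·6·6]=36.000000
k: max(0,(0)−(0))=0 … min(3+(0),3−(0))=3
  k=0: (−1)^0·36.0000/(36)·0.5658^6·0.8246^0 = +0.032792
  k=1: (−1)^1·36.0000/(4)·0.5658^4·0.8246^2 = -0.626917
  k=2: (−1)^2·36.0000/(4)·0.5658^2·0.8246^4 = +1.331731
  k=3: (−1)^3·36.0000/(36)·0.5658^0·0.8246^6 = -0.314326
d^3_{0,0}(1.9389) = +0.032792 -0.626917 +1.331731 -0.314326 = +0.423279

d=0.4233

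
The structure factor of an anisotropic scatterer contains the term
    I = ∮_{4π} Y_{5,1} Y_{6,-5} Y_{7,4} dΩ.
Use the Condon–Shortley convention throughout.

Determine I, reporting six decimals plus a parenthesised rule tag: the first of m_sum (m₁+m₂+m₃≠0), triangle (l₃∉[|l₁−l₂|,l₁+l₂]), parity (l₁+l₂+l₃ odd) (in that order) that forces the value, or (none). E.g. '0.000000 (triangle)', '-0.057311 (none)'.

Checks pass: Σm=0; 18 even; l₃=7∈[1,11].
(2·5+1)(2·6+1)(2·7+1) = 2145
Δ: 4! 6! 8! / 19! → 1/174594420
sum: t=0:+1/4147200 t=1:−1/207360 t=2:+1/82944 t=3:−1/207360 t=4:+1/4147200 = 1/345600
3j²(5 6 7; 0 0 0) = Δ·Π!·Σ² = 420/46189  (sign -1)
sum: t=0:+1/5806080 t=1:−1/8709120 = 1/17418240
3j²(5 6 7; 1 -5 4) = Δ·Π!·Σ² = 275/88179  (sign -1)
combine: 4πI² = 2145·420/46189·275/88179 = 82500/1356277
take √, sign +1: I = 0.06957414
No selection rule forces the value: the integral is nonzero (none).

0.069574 (none)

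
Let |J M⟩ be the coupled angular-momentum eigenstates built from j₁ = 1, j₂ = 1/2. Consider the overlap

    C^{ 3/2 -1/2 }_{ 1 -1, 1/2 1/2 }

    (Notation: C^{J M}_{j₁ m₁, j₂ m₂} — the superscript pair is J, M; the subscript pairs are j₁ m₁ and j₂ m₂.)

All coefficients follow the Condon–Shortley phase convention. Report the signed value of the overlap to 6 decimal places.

√[4·0!2!1!/4! · 0!2!1!0!1!2!] = √(4/3)
  +(−1)^0/∏(0,0,2,1,0,0)! = 1/2  (running 1/2)
⟨..|..⟩ = √(4/3)·(1/2) = +0.577350

+0.577350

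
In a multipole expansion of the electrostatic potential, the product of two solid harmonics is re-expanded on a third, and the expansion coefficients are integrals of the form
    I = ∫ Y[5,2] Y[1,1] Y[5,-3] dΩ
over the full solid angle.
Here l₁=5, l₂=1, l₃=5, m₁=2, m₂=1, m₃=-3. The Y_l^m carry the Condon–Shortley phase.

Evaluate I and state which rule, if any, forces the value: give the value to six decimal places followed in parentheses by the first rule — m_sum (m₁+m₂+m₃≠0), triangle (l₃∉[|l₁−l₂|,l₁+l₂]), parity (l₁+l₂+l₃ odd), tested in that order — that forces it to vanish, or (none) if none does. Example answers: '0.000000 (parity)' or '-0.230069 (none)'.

0.000000 (parity)

Σlᵢ=11 odd — θ-integrand is odd under cosθ→−cosθ; I=0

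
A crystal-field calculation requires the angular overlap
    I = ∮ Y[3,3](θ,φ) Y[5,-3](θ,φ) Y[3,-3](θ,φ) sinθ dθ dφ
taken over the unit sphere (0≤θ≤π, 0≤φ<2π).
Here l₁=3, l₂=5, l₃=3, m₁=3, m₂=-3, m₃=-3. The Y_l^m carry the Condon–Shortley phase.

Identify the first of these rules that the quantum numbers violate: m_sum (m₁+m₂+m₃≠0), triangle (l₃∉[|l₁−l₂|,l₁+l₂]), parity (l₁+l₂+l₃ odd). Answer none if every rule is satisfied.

m_sum

azimuthal sum: 3 − 3 − 3 = -3  ✗
2 ≤ 3 ≤ 8 (triangle on l)
L = 3 + 5 + 3 = 11 (odd)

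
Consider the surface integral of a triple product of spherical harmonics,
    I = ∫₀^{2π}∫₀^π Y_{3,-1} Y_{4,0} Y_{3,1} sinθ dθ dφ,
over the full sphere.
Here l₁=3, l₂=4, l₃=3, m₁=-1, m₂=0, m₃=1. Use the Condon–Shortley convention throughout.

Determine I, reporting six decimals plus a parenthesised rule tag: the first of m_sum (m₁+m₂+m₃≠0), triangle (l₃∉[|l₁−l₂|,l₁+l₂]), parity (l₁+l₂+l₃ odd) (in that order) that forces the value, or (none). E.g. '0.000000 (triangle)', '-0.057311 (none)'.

m-sum 0 ✓  L=10 even ✓  1≤3≤7 ✓
Π(2lᵢ+1) = 7×9×7 = 441
triangle coeff Δ(3,4,3) = 1/34650
Σ_t [1,3]: t=1:−1/72 t=2:+1/16 t=3:−1/72 = 5/144
(3j)²=2/77 [(3 4 3; 0 0 0)], sign=-1
Σ_t [2,4]: t=2:+1/32 t=3:−1/36 t=4:+1/1152 = 5/1152
(3j)²=1/1386 [(3 4 3; -1 0 1)], sign=+1
⇒ 4πI² = 1/121
I = (-1)√(1/121/(4π)) = -0.02564498
No selection rule forces the value: the integral is nonzero (none).

-0.025645 (none)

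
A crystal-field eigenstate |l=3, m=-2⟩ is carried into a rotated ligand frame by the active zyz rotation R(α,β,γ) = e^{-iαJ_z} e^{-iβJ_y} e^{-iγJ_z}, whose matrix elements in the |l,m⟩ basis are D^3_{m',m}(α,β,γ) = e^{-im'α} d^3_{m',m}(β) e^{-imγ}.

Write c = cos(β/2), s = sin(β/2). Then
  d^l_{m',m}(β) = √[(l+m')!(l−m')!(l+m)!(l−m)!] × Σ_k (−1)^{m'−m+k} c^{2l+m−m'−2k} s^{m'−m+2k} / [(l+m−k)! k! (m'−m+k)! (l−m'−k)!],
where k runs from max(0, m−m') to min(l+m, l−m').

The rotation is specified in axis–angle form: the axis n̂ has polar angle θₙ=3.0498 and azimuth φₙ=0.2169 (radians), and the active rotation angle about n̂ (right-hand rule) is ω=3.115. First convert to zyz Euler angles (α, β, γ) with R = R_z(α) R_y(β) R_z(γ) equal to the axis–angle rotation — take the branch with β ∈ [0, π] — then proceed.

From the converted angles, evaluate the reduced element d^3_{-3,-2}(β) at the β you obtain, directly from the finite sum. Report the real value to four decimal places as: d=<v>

d=0.2198

Axis–angle → zyz. n̂ = (sinθₙcosφₙ, sinθₙsinφₙ, cosθₙ) = (+0.089516, +0.019726, -0.995790), ω = 3.1150.
R = I cosω + sinω [n̂]ₓ + (1−cosω) n̂n̂ᵀ gives
  R = [-0.983623, +0.030009, -0.177722; -0.022947, -0.998868, -0.041660; -0.178771, -0.036899, +0.983198]
β = atan2(√(R₁₃²+R₂₃²), R₃₃) = 0.183569; α = atan2(R₂₃, R₁₃) mod 2π = 3.371845; γ = atan2(R₃₂, −R₃₁) mod 2π = 6.079638
d^3_{-3,-2}(β=0.1836) via the finite sum:
With c≡cos(β/2)=0.995791 and s≡sin(β/2)=0.091656, N=[1·720·1·120]^{1/2}=293.938769
k∈{1} keeps every argument non-negative
  k=1: (−1)^0·293.9388/(120)·0.9958^5·0.0917^1 = +0.219824
d^3_{-3,-2}(0.1836) = +0.219824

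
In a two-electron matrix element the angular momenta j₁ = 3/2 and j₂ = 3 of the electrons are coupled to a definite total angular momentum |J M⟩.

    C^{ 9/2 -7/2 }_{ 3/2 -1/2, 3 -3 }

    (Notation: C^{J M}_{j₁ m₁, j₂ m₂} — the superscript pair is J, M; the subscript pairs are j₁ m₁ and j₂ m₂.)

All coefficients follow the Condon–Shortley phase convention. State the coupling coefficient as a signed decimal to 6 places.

+0.577350  (= +√(1/3))

√[10·0!3!6!/10! · 1!2!0!6!1!8!] = √(691200)
  +(−1)^0/∏(0,0,2,0,1,6)! = 1/1440  (running 1/1440)
⟨..|..⟩ = √(691200)·(1/1440) = +0.577350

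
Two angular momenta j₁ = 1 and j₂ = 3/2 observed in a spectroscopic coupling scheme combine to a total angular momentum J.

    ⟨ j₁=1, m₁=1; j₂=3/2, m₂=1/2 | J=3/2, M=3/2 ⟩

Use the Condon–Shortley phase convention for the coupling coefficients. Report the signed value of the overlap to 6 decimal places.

triangle: 1!*1!*2!/5! = 2/120
(j±m)!: 2!*0!*2!*1!*3!*0! = 24
prefactor² = (2J+1)*Δ*N² = 8/5
  k=0: +1/(0!*1!*0!*2!*1!*0!) = 1/2
Σ = 1/2  ⇒  CG² = 8/5*(1/2)² = 2/5
CG = +√(2/5) = +0.632456

+√(2/5) = +0.632456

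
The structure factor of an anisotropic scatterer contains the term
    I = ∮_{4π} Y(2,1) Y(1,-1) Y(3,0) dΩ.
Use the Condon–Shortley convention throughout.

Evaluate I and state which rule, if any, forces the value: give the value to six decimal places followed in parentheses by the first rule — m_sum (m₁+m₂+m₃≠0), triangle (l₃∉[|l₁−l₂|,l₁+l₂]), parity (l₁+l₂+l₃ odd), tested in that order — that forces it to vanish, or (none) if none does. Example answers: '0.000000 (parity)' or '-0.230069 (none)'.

0.143048 (none)

Rules hold: Σm=0, L=6 even, 1≤3≤3.
N = 5·3·7 = 105
Δ = 0!·4!·2!/7! = 1/105
Racah Σ t=0..0: t=0:+1/4 = 1/4
⇒ 3j(2 1 3; 0 0 0)² = 3/35, sgn -1
Racah Σ t=0..0: t=0:+1/12 = 1/12
⇒ 3j(2 1 3; 1 -1 0)² = 1/35, sgn -1
4πI² = N·(3j₀)²·(3jₘ)² = 9/35
I = +1·√(0.257143/4π) = 0.14304817
No selection rule forces the value: the integral is nonzero (none).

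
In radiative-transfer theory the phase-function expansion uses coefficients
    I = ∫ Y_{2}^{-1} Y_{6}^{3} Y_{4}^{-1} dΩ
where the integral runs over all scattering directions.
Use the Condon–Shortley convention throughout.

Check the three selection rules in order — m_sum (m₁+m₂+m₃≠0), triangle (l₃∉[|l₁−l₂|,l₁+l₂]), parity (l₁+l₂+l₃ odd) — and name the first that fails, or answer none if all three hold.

Σmᵢ = 1  ✗
l₃∈[|l₁−l₂|,l₁+l₂]=[4,8], have l₃=4
Σlᵢ = 12 ⇒ even

m_sum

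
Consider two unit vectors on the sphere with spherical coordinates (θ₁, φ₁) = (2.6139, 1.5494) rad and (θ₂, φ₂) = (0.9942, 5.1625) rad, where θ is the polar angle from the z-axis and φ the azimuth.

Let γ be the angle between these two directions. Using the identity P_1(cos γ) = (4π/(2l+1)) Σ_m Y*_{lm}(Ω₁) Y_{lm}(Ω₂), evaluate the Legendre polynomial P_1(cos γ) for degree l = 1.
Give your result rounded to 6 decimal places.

Summing Y*_{l m}(θ₁,φ₁)·Y_{l m}(θ₂,φ₂) over m ∈ [−1, 1]; prefactor 4π/(2·1+1) = 4.188790:
  m=-1: Y*=+0.003722+0.173931i  Y=+0.126011+0.260788i  product -0.044890+0.022888i
  m=+0: Y*=-0.422139-0.000000i  Y=+0.266373+0.000000i  product -0.112446-0.000000i
  m=+1: Y*=-0.003722+0.173931i  Y=-0.126011+0.260788i  product -0.044890-0.022888i
Accumulated sum -0.202226+0.000000i; after 4π/(2l+1) scaling, -0.847084+0.000000i ⇒ P_1 = -0.847084

-0.847084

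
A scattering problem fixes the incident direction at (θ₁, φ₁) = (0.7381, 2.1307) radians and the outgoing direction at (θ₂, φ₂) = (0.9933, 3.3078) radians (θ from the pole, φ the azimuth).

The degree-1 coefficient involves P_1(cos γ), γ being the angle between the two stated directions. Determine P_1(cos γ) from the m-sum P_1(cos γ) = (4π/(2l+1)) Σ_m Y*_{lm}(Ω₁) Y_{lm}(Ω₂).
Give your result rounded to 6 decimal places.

0.620112

Addition theorem: P_1(cos γ) = (4π/3) Σ_m Y*_{lm}(Ω₁) Y_{lm}(Ω₂), m = −1…1:
  [-1]  conj(Y_{1,-1})(Ω₁) = -0.12347 + 0.19698j ; Y_{1,-1}(Ω₂) = -0.28548 + 0.04789j ; Δ = 0.02581 - 0.06215j
  [+0]  conj(Y_{1,0})(Ω₁) = 0.36144 + 0.00000j ; Y_{1,0}(Ω₂) = 0.26674 + 0.00000j ; Δ = 0.09641 + 0.00000j
  [+1]  conj(Y_{1,1})(Ω₁) = 0.12347 + 0.19698j ; Y_{1,1}(Ω₂) = 0.28548 + 0.04789j ; Δ = 0.02581 + 0.06215j
Total Σ_m = 0.14804 + 0.00000j. Multiply by 4.188790: 0.62011 + 0.00000j. P_1(cos γ) = 0.620112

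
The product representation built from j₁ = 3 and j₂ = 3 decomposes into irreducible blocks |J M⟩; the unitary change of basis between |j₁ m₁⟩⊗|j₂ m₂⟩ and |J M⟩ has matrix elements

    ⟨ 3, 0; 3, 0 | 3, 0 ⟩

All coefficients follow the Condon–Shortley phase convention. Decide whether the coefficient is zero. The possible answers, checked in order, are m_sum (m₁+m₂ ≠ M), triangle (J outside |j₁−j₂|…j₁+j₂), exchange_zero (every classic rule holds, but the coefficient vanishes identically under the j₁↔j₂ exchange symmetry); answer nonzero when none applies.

exchange_zero

m-sum: m₁+m₂ = 0+0 = 0, M = 0  ✓
triangle: |j₁−j₂| = 0 ≤ J = 3 ≤ j₁+j₂ = 6  ✓
exchange: j₁=j₂ and m₁=m₂, and (−1)^(j₁+j₂−J) = (−1)^3 = −1 forces ⟨j₁m₁;j₂m₂|JM⟩ = −⟨j₂m₂;j₁m₁|JM⟩ = −⟨j₁m₁;j₂m₂|JM⟩ ⇒ the coefficient vanishes identically
Racah sum check: Σ_k collapses to 0 ⇒ CG = 0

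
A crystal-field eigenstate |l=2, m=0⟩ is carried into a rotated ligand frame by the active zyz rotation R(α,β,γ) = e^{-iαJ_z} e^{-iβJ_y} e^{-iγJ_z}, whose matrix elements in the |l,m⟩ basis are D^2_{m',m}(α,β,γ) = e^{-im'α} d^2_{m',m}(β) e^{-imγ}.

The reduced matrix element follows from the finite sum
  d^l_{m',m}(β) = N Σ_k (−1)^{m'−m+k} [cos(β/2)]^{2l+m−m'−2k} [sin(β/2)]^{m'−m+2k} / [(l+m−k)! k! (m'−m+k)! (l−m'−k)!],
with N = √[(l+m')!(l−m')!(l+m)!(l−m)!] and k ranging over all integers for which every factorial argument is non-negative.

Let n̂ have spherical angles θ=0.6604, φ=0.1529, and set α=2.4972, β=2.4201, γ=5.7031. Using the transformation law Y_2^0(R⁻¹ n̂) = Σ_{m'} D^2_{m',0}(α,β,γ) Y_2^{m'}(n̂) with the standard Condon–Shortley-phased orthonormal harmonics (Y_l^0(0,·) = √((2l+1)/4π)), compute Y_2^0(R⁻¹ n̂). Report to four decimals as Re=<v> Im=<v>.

Need the full column D^2_{m',0} for m'=−2..2 at α=2.4972, β=2.4201, γ=5.7031.
cos(β/2)=0.352973, sin(β/2)=0.935634
d^2_{-2,0}: single k=2 term ⇒ +0.267159;  D = +0.074347-0.256605i
d^2_{-1,0}: k∈[1..2] ⇒ +0.100787 -0.708164 = -0.607377;  D = +0.485577-0.364860i
d^2_{0,0}: k∈[0..2] ⇒ +0.015523 -0.436268 +0.766343 = +0.345597;  D = +0.345597+0.000000i
d^2_{1,0}: k∈[0..1] ⇒ -0.100787 +0.708164 = +0.607377;  D = -0.485577-0.364860i
d^2_{2,0}: single k=0 term ⇒ +0.267159;  D = +0.074347+0.256605i
Y_2^{m'}(θ=0.6604,φ=0.1529) and Σ D·Y over m':
  (+0.0743-0.2566i)·(+0.1386-0.0438i)  (+0.4856-0.3649i)·(+0.3699-0.0570i)  (+0.3456+0.0000i)·(+0.2747+0.0000i)  (-0.4856-0.3649i)·(-0.3699-0.0570i)  (+0.0743+0.2566i)·(+0.1386+0.0438i)
Y_2^0(R⁻¹ n̂) = +0.410735+0.000000i

Re=0.4107 Im=0.0000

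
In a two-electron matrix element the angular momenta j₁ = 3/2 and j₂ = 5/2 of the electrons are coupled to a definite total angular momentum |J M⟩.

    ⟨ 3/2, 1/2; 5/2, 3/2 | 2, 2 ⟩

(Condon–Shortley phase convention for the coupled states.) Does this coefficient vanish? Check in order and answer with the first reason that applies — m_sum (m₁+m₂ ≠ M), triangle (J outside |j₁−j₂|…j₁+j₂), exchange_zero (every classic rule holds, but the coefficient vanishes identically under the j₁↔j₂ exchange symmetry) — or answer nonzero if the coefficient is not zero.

nonzero

m-sum: m₁+m₂ = 1/2+3/2 = 2, M = 2  ✓
triangle: |j₁−j₂| = 1 ≤ J = 2 ≤ j₁+j₂ = 4  ✓
exchange: j₁≠j₂ or m₁≠m₂ — the exchange symmetry imposes no constraint here
value check: CG = −√(8/21) = -0.617213 ≠ 0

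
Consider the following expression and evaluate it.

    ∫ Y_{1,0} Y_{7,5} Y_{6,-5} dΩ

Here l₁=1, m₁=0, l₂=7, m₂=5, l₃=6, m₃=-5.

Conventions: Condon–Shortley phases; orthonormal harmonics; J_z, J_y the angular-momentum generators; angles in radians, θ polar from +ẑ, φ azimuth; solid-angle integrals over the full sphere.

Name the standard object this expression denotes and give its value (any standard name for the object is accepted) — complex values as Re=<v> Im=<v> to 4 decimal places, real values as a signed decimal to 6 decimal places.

Gaunt coefficient, -0.171413

This is a Gaunt coefficient — the integral of a triple product of spherical harmonics over the sphere.
Checks pass: Σm=0; 14 even; l₃=6∈[6,8].
(2·1+1)(2·7+1)(2·6+1) = 585
Δ: 2! 0! 12! / 15! → 1/1365
sum: t=1:−1/518400 = -1/518400
3j²(1 7 6; 0 0 0) = Δ·Π!·Σ² = 7/195  (sign -1)
sum: t=1:−1/39916800 = -1/39916800
3j²(1 7 6; 0 5 -5) = Δ·Π!·Σ² = 8/455  (sign +1)
combine: 4πI² = 585·7/195·8/455 = 24/65
take √, sign -1: I = -0.17141310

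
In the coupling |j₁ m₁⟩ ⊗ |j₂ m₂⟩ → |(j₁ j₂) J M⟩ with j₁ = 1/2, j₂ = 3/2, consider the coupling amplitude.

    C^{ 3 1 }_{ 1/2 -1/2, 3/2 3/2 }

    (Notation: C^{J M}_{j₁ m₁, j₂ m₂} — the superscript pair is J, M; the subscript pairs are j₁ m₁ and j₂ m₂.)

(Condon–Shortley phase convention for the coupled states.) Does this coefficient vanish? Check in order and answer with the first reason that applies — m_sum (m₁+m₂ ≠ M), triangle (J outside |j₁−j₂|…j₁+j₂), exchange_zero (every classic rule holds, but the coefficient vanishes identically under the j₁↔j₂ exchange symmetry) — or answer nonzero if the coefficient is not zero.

m-sum: m₁+m₂ = -1/2+3/2 = 1, M = 1  ✓
triangle: need |j₁−j₂| ≤ J ≤ j₁+j₂, i.e. J ∈ [1, 2]; J = 3 is outside ✗ ⇒ coefficient is 0

triangle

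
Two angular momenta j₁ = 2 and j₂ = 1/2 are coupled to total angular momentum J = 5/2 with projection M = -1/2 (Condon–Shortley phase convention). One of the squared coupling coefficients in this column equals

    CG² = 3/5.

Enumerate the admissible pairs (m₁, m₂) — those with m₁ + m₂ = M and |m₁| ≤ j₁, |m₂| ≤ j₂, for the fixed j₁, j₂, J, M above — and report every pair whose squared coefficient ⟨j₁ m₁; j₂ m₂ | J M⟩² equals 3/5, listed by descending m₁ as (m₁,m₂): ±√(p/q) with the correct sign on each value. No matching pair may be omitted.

(0,-1/2): +√(3/5)

Admissible pairs with m₁+m₂ = M = -1/2: (-1,1/2), (0,-1/2)
  (m₁,m₂)=(0,-1/2): CG² = 3/5, CG = +√(3/5)   ← matches the target
  (m₁,m₂)=(-1,1/2): CG² = 2/5, CG = +√(2/5)
Pairs with CG² = 3/5: (0,-1/2): +√(3/5)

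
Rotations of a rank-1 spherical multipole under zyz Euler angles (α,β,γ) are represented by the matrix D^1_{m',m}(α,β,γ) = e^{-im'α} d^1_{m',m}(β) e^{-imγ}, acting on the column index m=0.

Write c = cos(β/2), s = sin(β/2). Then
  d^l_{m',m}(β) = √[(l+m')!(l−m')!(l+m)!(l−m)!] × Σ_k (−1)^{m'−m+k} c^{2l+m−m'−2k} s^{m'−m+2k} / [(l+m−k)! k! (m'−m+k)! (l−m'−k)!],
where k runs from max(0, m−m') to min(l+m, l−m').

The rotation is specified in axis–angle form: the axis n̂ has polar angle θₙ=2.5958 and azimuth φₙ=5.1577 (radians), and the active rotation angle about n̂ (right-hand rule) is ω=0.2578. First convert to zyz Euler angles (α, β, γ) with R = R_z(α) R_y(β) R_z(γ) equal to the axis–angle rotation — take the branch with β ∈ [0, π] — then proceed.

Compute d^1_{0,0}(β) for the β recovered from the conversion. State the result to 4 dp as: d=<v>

d=0.9911

Axis–angle → zyz. n̂ = (sinθₙcosφₙ, sinθₙsinφₙ, cosθₙ) = (+0.223595, -0.468472, -0.854716), ω = 0.2578.
R = I cosω + sinω [n̂]ₓ + (1−cosω) n̂n̂ᵀ gives
  R = [+0.968605, +0.214452, -0.125754; -0.221375, +0.974206, -0.043774; +0.113123, +0.070239, +0.991095]
β = atan2(√(R₁₃²+R₂₃²), R₃₃) = 0.133552; α = atan2(R₂₃, R₁₃) mod 2π = 3.476566; γ = atan2(R₃₂, −R₃₁) mod 2π = 2.585944
d^1_{0,0}(β=0.1336) via the finite sum:
Half-angle: c=0.997771, s=0.066726. N=√(1·1·1·1)=1.000000
k∈{0,1} keeps every argument non-negative
  k=0: (−1)^0·1.0000/(1)·0.9978^2·0.0667^0 = +0.995548
  k=1: (−1)^1·1.0000/(1)·0.9978^0·0.0667^2 = -0.004452
d^1_{0,0}(0.1336) = +0.995548 -0.004452 = +0.991095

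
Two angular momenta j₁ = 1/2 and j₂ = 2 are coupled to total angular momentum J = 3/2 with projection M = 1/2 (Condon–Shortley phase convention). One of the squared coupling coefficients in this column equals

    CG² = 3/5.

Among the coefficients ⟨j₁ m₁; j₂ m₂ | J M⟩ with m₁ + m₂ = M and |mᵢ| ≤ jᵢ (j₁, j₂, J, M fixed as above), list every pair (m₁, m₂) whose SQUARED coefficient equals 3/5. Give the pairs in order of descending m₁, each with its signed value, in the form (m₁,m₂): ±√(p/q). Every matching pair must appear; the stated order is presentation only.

Admissible pairs with m₁+m₂ = M = 1/2: (-1/2,1), (1/2,0)
  (m₁,m₂)=(1/2,0): CG² = 2/5, CG = +√(2/5)
  (m₁,m₂)=(-1/2,1): CG² = 3/5, CG = −√(3/5)   ← matches the target
Pairs with CG² = 3/5: (-1/2,1): −√(3/5)

(-1/2,1): −√(3/5)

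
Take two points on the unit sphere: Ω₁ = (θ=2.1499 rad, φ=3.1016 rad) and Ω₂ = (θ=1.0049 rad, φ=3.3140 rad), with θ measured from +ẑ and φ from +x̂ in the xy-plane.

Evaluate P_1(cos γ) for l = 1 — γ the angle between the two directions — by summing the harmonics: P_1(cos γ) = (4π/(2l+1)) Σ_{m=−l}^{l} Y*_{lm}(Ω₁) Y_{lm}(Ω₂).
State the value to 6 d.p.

0.397170

Addition theorem: P_1(cos γ) = (4π/3) Σ_m Y*_{lm}(Ω₁) Y_{lm}(Ω₂), m = −1…1:
  m=-1: Y*=(-0.288931, 0.011561)  Y=(-0.287311, 0.050031)  product (0.082435, -0.017777)
  m=+0: Y*=(-0.267399, -0.000000)  Y=(0.261975, 0.000000)  product (-0.070052, -0.000000)
  m=+1: Y*=(0.288931, 0.011561)  Y=(0.287311, 0.050031)  product (0.082435, 0.017777)
Total Σ_m = (0.094817, 0.000000). Multiply by 4.188790: (0.397170, 0.000000). P_1(cos γ) = 0.397170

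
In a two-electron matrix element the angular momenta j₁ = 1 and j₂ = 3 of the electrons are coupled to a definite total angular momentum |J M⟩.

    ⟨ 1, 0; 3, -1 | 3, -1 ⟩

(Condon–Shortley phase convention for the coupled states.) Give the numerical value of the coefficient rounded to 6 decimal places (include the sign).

+√(1/12) = +0.288675

triangle: 1!×1!×5!/8! = 120/40320
(j±m)!: 1!×1!×2!×4!×2!×4! = 2304
prefactor² = (2J+1)×Δ×N² = 48
  k=0: +1/(0!×1!×1!×2!×0!×3!) = 1/12
  k=1: −1/(1!×0!×0!×1!×1!×4!) = -1/24
Σ = 1/24  ⇒  CG² = 48×(1/24)² = 1/12
CG = +√(1/12) = +0.288675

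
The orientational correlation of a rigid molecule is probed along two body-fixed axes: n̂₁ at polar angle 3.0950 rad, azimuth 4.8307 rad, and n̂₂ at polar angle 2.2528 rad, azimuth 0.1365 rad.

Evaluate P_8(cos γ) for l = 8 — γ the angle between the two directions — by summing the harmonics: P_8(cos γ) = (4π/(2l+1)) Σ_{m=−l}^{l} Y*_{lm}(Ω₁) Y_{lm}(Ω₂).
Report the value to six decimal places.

Summing Y*_{l m}(θ₁,φ₁)·Y_{l m}(θ₂,φ₂) over m ∈ [−8, 8]; prefactor 4π/(2·8+1) = 0.739198:
  [-8]  conj(Y_{8,-8})(Ω₁) = 0.00000 + 0.00000j ; Y_{8,-8}(Ω₂) = 0.03132 - 0.06035j ; Δ = 0.00000 - 0.00000j
  [-7]  conj(Y_{8,-7})(Ω₁) = 0.00000 - 0.00000j ; Y_{8,-7}(Ω₂) = -0.12746 + 0.18033j ; Δ = 0.00000 + 0.00000j
  [-6]  conj(Y_{8,-6})(Ω₁) = -0.00000 - 0.00000j ; Y_{8,-6}(Ω₂) = 0.27910 - 0.29852j ; Δ = -0.00000 + 0.00000j
  [-5]  conj(Y_{8,-5})(Ω₁) = -0.00000 + 0.00000j ; Y_{8,-5}(Ω₂) = -0.33197 + 0.26983j ; Δ = -0.00000 - 0.00000j
  [-4]  conj(Y_{8,-4})(Ω₁) = 0.00006 + 0.00003j ; Y_{8,-4}(Ω₂) = 0.09779 - 0.05942j ; Δ = 0.00001 - 0.00000j
  [-3]  conj(Y_{8,-3})(Ω₁) = 0.00049 - 0.00131j ; Y_{8,-3}(Ω₂) = 0.27731 - 0.12036j ; Δ = -0.00002 - 0.00042j
  [-2]  conj(Y_{8,-2})(Ω₁) = -0.02151 - 0.00519j ; Y_{8,-2}(Ω₂) = -0.27963 + 0.07829j ; Δ = 0.00642 - 0.00023j
  [-1]  conj(Y_{8,-1})(Ω₁) = -0.02662 + 0.22392j ; Y_{8,-1}(Ω₂) = -0.17912 + 0.02460j ; Δ = -0.00074 - 0.04076j
  [+0]  conj(Y_{8,0})(Ω₁) = 1.11810 + 0.00000j ; Y_{8,0}(Ω₂) = 0.32093 + 0.00000j ; Δ = 0.35883 + 0.00000j
  [+1]  conj(Y_{8,1})(Ω₁) = 0.02662 + 0.22392j ; Y_{8,1}(Ω₂) = 0.17912 + 0.02460j ; Δ = -0.00074 + 0.04076j
  [+2]  conj(Y_{8,2})(Ω₁) = -0.02151 + 0.00519j ; Y_{8,2}(Ω₂) = -0.27963 - 0.07829j ; Δ = 0.00642 + 0.00023j
  [+3]  conj(Y_{8,3})(Ω₁) = -0.00049 - 0.00131j ; Y_{8,3}(Ω₂) = -0.27731 - 0.12036j ; Δ = -0.00002 + 0.00042j
  [+4]  conj(Y_{8,4})(Ω₁) = 0.00006 - 0.00003j ; Y_{8,4}(Ω₂) = 0.09779 + 0.05942j ; Δ = 0.00001 + 0.00000j
  [+5]  conj(Y_{8,5})(Ω₁) = 0.00000 + 0.00000j ; Y_{8,5}(Ω₂) = 0.33197 + 0.26983j ; Δ = -0.00000 + 0.00000j
  [+6]  conj(Y_{8,6})(Ω₁) = -0.00000 + 0.00000j ; Y_{8,6}(Ω₂) = 0.27910 + 0.29852j ; Δ = -0.00000 - 0.00000j
  [+7]  conj(Y_{8,7})(Ω₁) = -0.00000 - 0.00000j ; Y_{8,7}(Ω₂) = 0.12746 + 0.18033j ; Δ = 0.00000 - 0.00000j
  [+8]  conj(Y_{8,8})(Ω₁) = 0.00000 - 0.00000j ; Y_{8,8}(Ω₂) = 0.03132 + 0.06035j ; Δ = 0.00000 + 0.00000j
Σ over m = 0.37016 - 0.00000j; ×(4π/17) → 0.27362 - 0.00000j. Real part: 0.273619

0.273619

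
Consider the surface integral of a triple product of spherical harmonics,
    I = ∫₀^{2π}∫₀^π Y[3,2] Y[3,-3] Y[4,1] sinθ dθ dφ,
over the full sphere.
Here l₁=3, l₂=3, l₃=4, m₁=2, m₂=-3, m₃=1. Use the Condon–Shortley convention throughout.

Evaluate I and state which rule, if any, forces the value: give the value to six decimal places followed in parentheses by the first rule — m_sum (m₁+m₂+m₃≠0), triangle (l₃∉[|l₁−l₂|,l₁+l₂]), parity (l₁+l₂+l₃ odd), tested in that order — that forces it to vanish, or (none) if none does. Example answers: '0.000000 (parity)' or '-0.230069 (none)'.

0.140463 (none)

m-sum 0 ✓  L=10 even ✓  0≤4≤6 ✓
Π(2lᵢ+1) = 7×7×9 = 441
triangle coeff Δ(3,3,4) = 1/34650
Σ_t [0,2]: t=0:+1/72 t=1:−1/16 t=2:+1/72 = -5/144
(3j)²=2/77 [(3 3 4; 0 0 0)], sign=-1
Σ_t [0,0]: t=0:+1/288 = 1/288
(3j)²=5/231 [(3 3 4; 2 -3 1)], sign=-1
⇒ 4πI² = 30/121
I = (+1)√(30/121/(4π)) = 0.14046335
No selection rule forces the value: the integral is nonzero (none).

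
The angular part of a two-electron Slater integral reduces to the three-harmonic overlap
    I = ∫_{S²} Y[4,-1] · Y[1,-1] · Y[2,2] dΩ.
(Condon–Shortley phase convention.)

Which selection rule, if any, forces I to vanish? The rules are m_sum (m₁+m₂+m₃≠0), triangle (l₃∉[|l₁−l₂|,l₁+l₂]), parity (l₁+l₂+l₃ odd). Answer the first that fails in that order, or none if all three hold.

triangle

Σmᵢ = 0  ✓
l₃∈[|l₁−l₂|,l₁+l₂]=[3,5] required, l₃=2 fails  ✗
Σlᵢ = 7 ⇒ odd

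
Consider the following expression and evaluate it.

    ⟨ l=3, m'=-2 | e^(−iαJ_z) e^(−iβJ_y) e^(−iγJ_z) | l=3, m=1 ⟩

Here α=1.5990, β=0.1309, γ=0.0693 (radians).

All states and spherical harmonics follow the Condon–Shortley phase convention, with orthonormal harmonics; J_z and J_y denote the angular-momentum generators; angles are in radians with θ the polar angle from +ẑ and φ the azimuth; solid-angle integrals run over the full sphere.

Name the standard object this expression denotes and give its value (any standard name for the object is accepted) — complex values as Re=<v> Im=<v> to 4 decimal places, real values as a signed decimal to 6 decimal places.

Wigner D-matrix element, Re=-0.0018 Im=0.0000

This is a Wigner D-matrix element — the rotation-matrix element ⟨l m'| R(α,β,γ) |l m⟩ in the angular-momentum basis.
First d^3_{-2,1}(β=0.1309), then the phase factors e^{-i(-2)α} and e^{-i(1)γ}:
Half-angle: c=0.997859, s=0.065403. N=√(1·120·24·2)=75.894664
The bounds max(0,m−m')=3 and min(l+m,l−m')=4 give 2 terms
  k=3: (−1)^0·75.8947/(12)·0.9979^3·0.0654^3 = +0.001758
  k=4: (−1)^1·75.8947/(24)·0.9979^1·0.0654^5 = -0.000004
d^3_{-2,1}(0.1309) = +0.001758 -0.000004 = +0.001754
D = (-0.998410-0.056377i)·(+0.001754)·(+0.997600-0.069245i) = -0.001754+0.000023i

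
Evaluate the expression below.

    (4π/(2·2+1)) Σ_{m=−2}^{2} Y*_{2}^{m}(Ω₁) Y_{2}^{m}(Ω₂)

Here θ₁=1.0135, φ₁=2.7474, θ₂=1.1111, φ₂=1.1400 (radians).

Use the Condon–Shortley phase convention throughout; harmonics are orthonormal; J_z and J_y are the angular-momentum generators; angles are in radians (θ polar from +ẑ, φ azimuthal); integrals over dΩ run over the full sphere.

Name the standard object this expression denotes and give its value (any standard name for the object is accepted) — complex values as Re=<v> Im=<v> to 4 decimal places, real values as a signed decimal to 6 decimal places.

This sum is the spherical-harmonic addition theorem: it equals the Legendre polynomial P_l(cos γ) of the angle γ between the two directions.
Expand P_2 via completeness: Σ_{m} conj(Y_{2,m}) at Ω₁ times Y_{2,m} at Ω₂ —
  m=-2: (0.196144, -0.197320) × (-0.202035, -0.235433) = (-0.086084, -0.006313)  (running Σ = (-0.086084, -0.006313))
  m=-1: (-0.320176, 0.133182) × (0.128276, -0.279112) = (-0.003898, 0.106449)  (running Σ = (-0.089982, 0.100136))
  m=0: (-0.050720, -0.000000) × (-0.129139, 0.000000) = (0.006550, 0.000000)  (running Σ = (-0.083432, 0.100136))
  m=1: (0.320176, 0.133182) × (-0.128276, -0.279112) = (-0.003898, -0.106449)  (running Σ = (-0.087330, -0.006313))
  m=2: (0.196144, 0.197320) × (-0.202035, 0.235433) = (-0.086084, 0.006313)  (running Σ = (-0.173414, 0.000000))
Accumulated sum (-0.173414, 0.000000); after 4π/(2l+1) scaling, (-0.435836, 0.000000) ⇒ P_2 = -0.435836

Legendre polynomial (addition theorem), -0.435836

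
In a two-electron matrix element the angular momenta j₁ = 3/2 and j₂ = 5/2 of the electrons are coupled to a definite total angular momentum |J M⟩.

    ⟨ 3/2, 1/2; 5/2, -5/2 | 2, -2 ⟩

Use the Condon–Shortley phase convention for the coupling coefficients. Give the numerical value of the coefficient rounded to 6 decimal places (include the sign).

+√(10/21) ≈ +0.690066

triangle: 2!*1!*3!/7! = 12/5040
(j±m)!: 2!*1!*0!*5!*0!*4! = 5760
prefactor² = (2J+1)*Δ*N² = 480/7
  k=0: +1/(0!*2!*1!*0!*0!*3!) = 1/12
Σ = 1/12  ⇒  CG² = 480/7*(1/12)² = 10/21
CG = +√(10/21) = +0.690066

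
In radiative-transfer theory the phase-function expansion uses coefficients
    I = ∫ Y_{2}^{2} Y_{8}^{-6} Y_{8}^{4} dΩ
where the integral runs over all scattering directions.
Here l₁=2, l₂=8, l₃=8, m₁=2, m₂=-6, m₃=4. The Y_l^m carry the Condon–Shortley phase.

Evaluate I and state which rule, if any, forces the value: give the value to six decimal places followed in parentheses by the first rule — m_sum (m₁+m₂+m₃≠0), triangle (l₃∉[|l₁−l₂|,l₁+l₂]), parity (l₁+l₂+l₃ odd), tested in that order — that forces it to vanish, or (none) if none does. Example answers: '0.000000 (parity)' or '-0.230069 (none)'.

m-sum 0 ✓  L=18 even ✓  6≤8≤10 ✓
Π(2lᵢ+1) = 5×17×17 = 1445
triangle coeff Δ(2,8,8) = 1/348840
Σ_t [0,2]: t=0:+1/116121600 t=1:−1/25401600 t=2:+1/116121600 = -1/45158400
(3j)²=24/1615 [(2 8 8; 0 0 0)], sign=-1
Σ_t [0,0]: t=0:+1/3832012800 = 1/3832012800
(3j)²=91/9690 [(2 8 8; 2 -6 4)], sign=+1
⇒ 4πI² = 364/1805
I = (-1)√(364/1805/(4π)) = -0.12667974
No selection rule forces the value: the integral is nonzero (none).

-0.126680 (none)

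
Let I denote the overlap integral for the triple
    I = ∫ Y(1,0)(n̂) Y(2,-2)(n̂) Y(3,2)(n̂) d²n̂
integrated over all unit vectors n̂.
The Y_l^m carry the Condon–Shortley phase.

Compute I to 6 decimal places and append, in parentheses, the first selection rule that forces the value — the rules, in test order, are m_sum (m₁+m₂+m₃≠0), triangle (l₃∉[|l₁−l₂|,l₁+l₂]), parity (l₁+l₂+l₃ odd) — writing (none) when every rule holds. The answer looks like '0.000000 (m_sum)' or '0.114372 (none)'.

m-sum 0 ✓  L=6 even ✓  1≤3≤3 ✓
Π(2lᵢ+1) = 3×5×7 = 105
triangle coeff Δ(1,2,3) = 1/105
Σ_t [0,0]: t=0:+1/4 = 1/4
(3j)²=3/35 [(1 2 3; 0 0 0)], sign=-1
Σ_t [0,0]: t=0:+1/24 = 1/24
(3j)²=1/21 [(1 2 3; 0 -2 2)], sign=-1
⇒ 4πI² = 3/7
I = (+1)√(3/7/(4π)) = 0.18467439
No selection rule forces the value: the integral is nonzero (none).

0.184674 (none)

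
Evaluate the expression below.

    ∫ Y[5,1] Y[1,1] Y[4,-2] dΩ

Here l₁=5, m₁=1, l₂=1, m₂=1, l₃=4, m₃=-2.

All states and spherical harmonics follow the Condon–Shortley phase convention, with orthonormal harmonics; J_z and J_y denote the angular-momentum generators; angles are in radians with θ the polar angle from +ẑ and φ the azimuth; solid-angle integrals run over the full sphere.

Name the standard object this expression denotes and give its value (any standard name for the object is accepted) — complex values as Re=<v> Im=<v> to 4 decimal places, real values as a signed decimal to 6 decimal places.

This is a Gaunt coefficient — the integral of a triple product of spherical harmonics over the sphere.
m-sum 0 ✓  L=10 even ✓  4≤4≤6 ✓
Π(2lᵢ+1) = 11×3×9 = 297
triangle coeff Δ(5,1,4) = 1/495
Σ_t [1,1]: t=1:−1/576 = -1/576
(3j)²=5/99 [(5 1 4; 0 0 0)], sign=-1
Σ_t [2,2]: t=2:+1/2880 = 1/2880
(3j)²=2/165 [(5 1 4; 1 1 -2)], sign=+1
⇒ 4πI² = 2/11
I = (-1)√(2/11/(4π)) = -0.12028562

Gaunt coefficient, -0.120286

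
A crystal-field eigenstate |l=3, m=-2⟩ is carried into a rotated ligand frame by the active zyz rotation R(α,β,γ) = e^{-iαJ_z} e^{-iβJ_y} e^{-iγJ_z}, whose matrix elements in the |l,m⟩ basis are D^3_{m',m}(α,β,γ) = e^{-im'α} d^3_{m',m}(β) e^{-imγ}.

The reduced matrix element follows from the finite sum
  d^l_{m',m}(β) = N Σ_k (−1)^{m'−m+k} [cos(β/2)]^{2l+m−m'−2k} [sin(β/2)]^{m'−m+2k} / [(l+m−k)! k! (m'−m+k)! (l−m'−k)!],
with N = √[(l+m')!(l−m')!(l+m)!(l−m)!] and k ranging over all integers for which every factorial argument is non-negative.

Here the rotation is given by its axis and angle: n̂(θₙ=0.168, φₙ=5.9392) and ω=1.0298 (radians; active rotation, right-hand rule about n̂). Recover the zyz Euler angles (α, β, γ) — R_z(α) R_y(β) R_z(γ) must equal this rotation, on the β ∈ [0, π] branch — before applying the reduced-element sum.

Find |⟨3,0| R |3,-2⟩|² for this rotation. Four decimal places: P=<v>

Axis–angle → zyz. n̂ = (sinθₙcosφₙ, sinθₙsinφₙ, cosθₙ) = (+0.157415, -0.056390, +0.985921), ω = 1.0298.
R = I cosω + sinω [n̂]ₓ + (1−cosω) n̂n̂ᵀ gives
  R = [+0.527009, -0.849433, +0.026935; +0.840822, +0.516533, -0.161901; +0.123611, +0.107971, +0.986439]
β = atan2(√(R₁₃²+R₂₃²), R₃₃) = 0.164872; α = atan2(R₂₃, R₁₃) mod 2π = 4.877249; γ = atan2(R₃₂, −R₃₁) mod 2π = 2.423627
D^3_{0,-2}(4.8772,0.1649,2.4236) = e^{-i·0·4.8772}·d^3_{0,-2}(0.1649)·e^{-i·-2·2.4236}. Compute d first:
c=cos(0.164872/2)=0.996604, s=sin(0.164872/2)=0.082343; N=√[6·6·1·120]=65.726707
k: max(0,(-2)−(0))=0 … min(3+(-2),3−(0))=1
  k=0: (−1)^2·65.7267/(12)·0.9966^4·0.0823^2 = +0.036635
  k=1: (−1)^3·65.7267/(12)·0.9966^2·0.0823^4 = -0.000250
d^3_{0,-2}(0.1649) = +0.036635 -0.000250 = +0.036385
|D^3_{0,-2}|² = |d^3_{0,-2}(β)|² = (+0.036385)² = 0.001324 (the z-rotation phases have unit modulus)

P=0.0013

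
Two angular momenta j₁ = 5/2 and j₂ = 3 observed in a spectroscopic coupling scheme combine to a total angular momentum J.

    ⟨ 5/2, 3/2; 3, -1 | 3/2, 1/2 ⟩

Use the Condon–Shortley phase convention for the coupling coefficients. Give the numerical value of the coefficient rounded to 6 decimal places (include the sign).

j₁+j₂−J=4  J+j₁−j₂=1  J−j₁+j₂=2  j₁+j₂+J+1=8
(j₁±m₁, j₂±m₂, J±M) = (4,1,2,4,2,1)
P² = 384/35
sum k=0..1:
  [0] +1/48 = 1/48
  [1] −1/6 = -1/6
S = -7/48
C² = P²·S² = 7/30 ; C = -0.483046

-0.483046  (= −√(7/30))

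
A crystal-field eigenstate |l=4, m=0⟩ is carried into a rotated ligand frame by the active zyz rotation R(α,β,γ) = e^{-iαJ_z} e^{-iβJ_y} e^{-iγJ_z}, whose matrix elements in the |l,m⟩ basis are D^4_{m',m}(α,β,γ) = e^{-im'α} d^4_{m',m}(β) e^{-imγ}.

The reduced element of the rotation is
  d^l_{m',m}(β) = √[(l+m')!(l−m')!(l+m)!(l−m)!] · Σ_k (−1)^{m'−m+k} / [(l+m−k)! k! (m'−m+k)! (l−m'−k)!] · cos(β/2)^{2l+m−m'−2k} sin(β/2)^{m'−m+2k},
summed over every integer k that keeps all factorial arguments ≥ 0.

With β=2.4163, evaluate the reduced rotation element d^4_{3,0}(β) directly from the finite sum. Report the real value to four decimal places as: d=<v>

d^4_{3,0}(β=2.4163) via the finite sum:
c=cos(2.416300/2)=0.354750, s=sin(2.416300/2)=0.934961; N=√[5040·1·24·24]=1703.830978
Admissible k: 0..1 (factorial args all ≥0)
  k=0: (−1)^3·1703.8310/(144)·0.3547^5·0.9350^3 = -0.054332
  k=1: (−1)^4·1703.8310/(144)·0.3547^3·0.9350^5 = +0.377397
d^4_{3,0}(2.4163) = -0.054332 +0.377397 = +0.323065

d=0.3231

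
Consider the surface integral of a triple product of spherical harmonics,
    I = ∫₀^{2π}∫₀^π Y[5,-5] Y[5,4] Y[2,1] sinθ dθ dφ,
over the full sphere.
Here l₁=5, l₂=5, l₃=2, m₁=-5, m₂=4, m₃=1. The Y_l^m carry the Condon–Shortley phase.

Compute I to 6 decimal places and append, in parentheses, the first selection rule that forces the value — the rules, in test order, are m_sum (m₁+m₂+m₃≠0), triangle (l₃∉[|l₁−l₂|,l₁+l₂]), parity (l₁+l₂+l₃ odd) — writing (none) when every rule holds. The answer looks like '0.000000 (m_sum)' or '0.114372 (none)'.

Rules hold: Σm=0, L=12 even, 0≤2≤10.
N = 11·11·5 = 605
Δ = 8!·2!·2!/13! = 1/38610
Racah Σ t=3..5: t=3:−1/2880 t=4:+1/576 t=5:−1/2880 = 1/960
⇒ 3j(5 5 2; 0 0 0)² = 10/429, sgn +1
Racah Σ t=8..8: t=8:+1/80640 = 1/80640
⇒ 3j(5 5 2; -5 4 1)² = 9/286, sgn -1
4πI² = N·(3j₀)²·(3jₘ)² = 75/169
I = -1·√(0.443787/4π) = -0.18792404
No selection rule forces the value: the integral is nonzero (none).

-0.187924 (none)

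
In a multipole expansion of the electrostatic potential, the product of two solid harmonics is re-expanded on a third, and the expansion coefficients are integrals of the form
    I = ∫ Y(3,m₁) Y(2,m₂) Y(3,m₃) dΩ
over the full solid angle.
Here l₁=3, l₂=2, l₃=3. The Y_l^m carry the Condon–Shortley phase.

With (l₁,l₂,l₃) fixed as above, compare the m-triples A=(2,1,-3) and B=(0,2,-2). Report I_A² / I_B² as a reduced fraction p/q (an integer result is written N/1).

5/4

Same 3,2,3: normalisation and zero-m 3j drop out of the ratio.
A: Δ: 2! 4! 2! / 9! → 1/3780; sum: t=1:−1/48 = -1/48; 3j²(3 2 3; 2 1 -3) = Δ·Π!·Σ² = 5/84  (sign -1)
B: Δ: 2! 4! 2! / 9! → 1/3780; sum: t=2:+1/24 = 1/24; 3j²(3 2 3; 0 2 -2) = Δ·Π!·Σ² = 1/21  (sign -1)
I_A²/I_B² = (5/84)/(1/21) = 5/4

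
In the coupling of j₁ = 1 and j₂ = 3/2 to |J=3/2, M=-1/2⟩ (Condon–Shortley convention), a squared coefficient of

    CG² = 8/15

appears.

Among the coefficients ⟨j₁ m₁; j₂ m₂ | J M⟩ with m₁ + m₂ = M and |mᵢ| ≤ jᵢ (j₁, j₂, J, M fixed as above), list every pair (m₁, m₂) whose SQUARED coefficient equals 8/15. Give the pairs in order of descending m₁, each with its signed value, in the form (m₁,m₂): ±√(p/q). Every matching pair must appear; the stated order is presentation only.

(-1,1/2): −√(8/15)

Admissible pairs with m₁+m₂ = M = -1/2: (-1,1/2), (0,-1/2), (1,-3/2)
  (m₁,m₂)=(1,-3/2): CG² = 2/5, CG = +√(2/5)
  (m₁,m₂)=(0,-1/2): CG² = 1/15, CG = +√(1/15)
  (m₁,m₂)=(-1,1/2): CG² = 8/15, CG = −√(8/15)   ← matches the target
Pairs with CG² = 8/15: (-1,1/2): −√(8/15)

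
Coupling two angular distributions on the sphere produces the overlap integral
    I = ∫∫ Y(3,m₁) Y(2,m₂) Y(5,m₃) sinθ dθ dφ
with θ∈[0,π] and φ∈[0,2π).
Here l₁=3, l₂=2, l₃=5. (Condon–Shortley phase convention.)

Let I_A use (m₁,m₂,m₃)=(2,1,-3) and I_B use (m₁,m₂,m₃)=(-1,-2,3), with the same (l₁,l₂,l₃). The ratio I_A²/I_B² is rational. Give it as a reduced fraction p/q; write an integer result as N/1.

8/5

l's match ⇒ only the (l;m) 3-j factors differ between A and B.
A: triangle coeff Δ(3,2,5) = 1/2310; Σ_t [0,0]: t=0:+1/720 = 1/720; (3j)²=8/165 [(3 2 5; 2 1 -3)], sign=+1
B: triangle coeff Δ(3,2,5) = 1/2310; Σ_t [0,0]: t=0:+1/1152 = 1/1152; (3j)²=1/33 [(3 2 5; -1 -2 3)], sign=+1
I_A²/I_B² = (8/165)/(1/33) = 8/5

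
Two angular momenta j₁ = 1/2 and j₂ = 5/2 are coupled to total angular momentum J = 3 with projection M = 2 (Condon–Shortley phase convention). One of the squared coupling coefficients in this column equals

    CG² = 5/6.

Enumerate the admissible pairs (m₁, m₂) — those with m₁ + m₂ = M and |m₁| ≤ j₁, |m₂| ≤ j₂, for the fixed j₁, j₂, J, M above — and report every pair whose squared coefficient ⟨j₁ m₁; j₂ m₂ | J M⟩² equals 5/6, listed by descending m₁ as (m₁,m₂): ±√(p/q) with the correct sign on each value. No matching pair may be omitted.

Admissible pairs with m₁+m₂ = M = 2: (-1/2,5/2), (1/2,3/2)
  (m₁,m₂)=(1/2,3/2): CG² = 5/6, CG = +√(5/6)   ← matches the target
  (m₁,m₂)=(-1/2,5/2): CG² = 1/6, CG = +√(1/6)
Pairs with CG² = 5/6: (1/2,3/2): +√(5/6)

(1/2,3/2): +√(5/6)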